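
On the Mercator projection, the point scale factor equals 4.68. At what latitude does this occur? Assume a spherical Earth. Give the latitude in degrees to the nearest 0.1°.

77.7°

Mercator scale is k = sec φ = 1/cos φ.
1/cos φ = 4.68  ⇒  cos φ = 0.2137  ⇒  φ = arccos(0.2137) ≈ 77.7°.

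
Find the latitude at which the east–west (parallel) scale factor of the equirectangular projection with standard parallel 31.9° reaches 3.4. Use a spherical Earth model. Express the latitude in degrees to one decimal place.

75.5°

With standard parallel φ₀ = 31.9°, the equirectangular projection gives x = Rλ cos φ₀, y = Rφ, so h = 1 and k = cos 31.9° / cos φ.
k = cos φ₀ / cos φ = 3.4  ⇒  cos φ = cos 31.9° / 3.4 = 0.2497.
φ = arccos(0.2497) ≈ 75.5°.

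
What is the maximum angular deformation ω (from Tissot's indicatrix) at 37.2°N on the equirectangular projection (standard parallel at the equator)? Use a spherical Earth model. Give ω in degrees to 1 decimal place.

Plate carrée maps x = Rλ, y = Rφ. The meridian scale is h = 1 and the parallel scale is k = 1/cos φ = sec φ.
At 37.2°: h = 1.000, k = 1.255; principal scales a = 1.255, b = 1.000.
sin(ω/2) = (a − b)/(a + b) = 0.2554/2.255 = 0.1133, so ω = 2 arcsin(0.1133) ≈ 13.0°.

13.0°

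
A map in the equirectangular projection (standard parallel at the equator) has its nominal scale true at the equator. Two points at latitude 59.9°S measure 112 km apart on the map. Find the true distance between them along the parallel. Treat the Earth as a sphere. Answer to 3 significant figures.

56.2 km

For the equirectangular projection with φ₀ = 0 (plate carrée), h = 1 along meridians and k = sec φ along parallels.
Along the parallel at 59.9°, map distances are exaggerated by k = sec 59.9° = 1.994.
True distance = 112 / 1.994 = 112 × cos 59.9° ≈ 56.2 km.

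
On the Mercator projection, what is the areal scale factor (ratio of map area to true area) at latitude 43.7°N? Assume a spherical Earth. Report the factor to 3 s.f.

1.91

For Mercator, h = k = sec φ (a conformal cylindrical projection has a single point scale, 1/cos φ).
Areal scale = k² = sec²φ = 1/cos²(43.7°) = 1/0.7230² = 1.913.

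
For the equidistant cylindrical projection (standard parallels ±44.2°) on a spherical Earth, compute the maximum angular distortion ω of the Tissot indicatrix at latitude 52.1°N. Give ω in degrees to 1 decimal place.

With standard parallel φ₀ = 44.2°, the equirectangular projection gives x = Rλ cos φ₀, y = Rφ, so h = 1 and k = cos 44.2° / cos φ.
At 52.1°: h = 1.000, k = 1.167; principal scales a = 1.167, b = 1.000.
sin(ω/2) = (a − b)/(a + b) = 0.1671/2.167 = 0.07709, so ω = 2 arcsin(0.07709) ≈ 8.8°.

8.8°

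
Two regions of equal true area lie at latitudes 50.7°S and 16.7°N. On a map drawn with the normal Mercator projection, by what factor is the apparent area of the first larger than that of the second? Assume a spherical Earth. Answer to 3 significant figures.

On Mercator, area is exaggerated by sec²φ = 1/cos²φ.
At 50.7°: sec²(50.7°) = 1/0.6334² = 2.493.
At 16.7°: sec²(16.7°) = 1/0.9578² = 1.090.
Ratio = 2.493/1.090 = cos²(16.7°)/cos²(50.7°) ≈ 2.29.

2.29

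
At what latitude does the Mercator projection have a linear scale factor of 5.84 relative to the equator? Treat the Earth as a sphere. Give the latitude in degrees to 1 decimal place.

80.1°

Mercator scale is k = sec φ = 1/cos φ.
1/cos φ = 5.84  ⇒  cos φ = 0.1712  ⇒  φ = arccos(0.1712) ≈ 80.1°.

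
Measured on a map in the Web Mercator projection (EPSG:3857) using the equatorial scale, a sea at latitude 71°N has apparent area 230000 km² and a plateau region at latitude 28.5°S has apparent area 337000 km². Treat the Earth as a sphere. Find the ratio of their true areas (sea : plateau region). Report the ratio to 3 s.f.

Since Mercator area scale is 1/cos²φ, the true area equals the apparent area multiplied by cos²φ.
True area of sea: 230000 × cos²(71°) = 230000 × 0.1060 = 24380 km².
True area of plateau region: 337000 × cos²(28.5°) = 337000 × 0.7723 = 260300 km².
Ratio = 24380 / 260300 ≈ 0.0937.

0.0937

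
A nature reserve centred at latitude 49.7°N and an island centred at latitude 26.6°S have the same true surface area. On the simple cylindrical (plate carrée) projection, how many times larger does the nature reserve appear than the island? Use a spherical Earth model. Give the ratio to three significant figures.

Plate carrée maps x = Rλ, y = Rφ. The meridian scale is h = 1 and the parallel scale is k = 1/cos φ = sec φ.
Areal scale at 49.7°: h·k = 1.000 × 1.546 = 1.546.
Areal scale at 26.6°: h·k = 1.000 × 1.118 = 1.118.
Ratio = 1.546/1.118 ≈ 1.38.

1.38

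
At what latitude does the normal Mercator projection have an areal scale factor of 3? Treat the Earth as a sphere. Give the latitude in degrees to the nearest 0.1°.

Mercator areal scale is sec²φ.
sec²φ = 3  ⇒  cos²φ = 0.3333  ⇒  cos φ = 0.5774.
φ = arccos(0.5774) ≈ 54.7°.

54.7°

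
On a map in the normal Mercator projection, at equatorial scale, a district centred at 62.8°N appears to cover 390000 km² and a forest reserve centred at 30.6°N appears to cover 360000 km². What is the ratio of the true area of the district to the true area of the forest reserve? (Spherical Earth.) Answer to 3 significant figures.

0.306

Mercator's areal exaggeration is sec²φ; hence true area = (apparent area) · cos²φ.
True area of district: 390000 × cos²(62.8°) = 390000 × 0.2089 = 81490 km².
True area of forest reserve: 360000 × cos²(30.6°) = 360000 × 0.7409 = 266700 km².
Ratio = 81490 / 266700 ≈ 0.306.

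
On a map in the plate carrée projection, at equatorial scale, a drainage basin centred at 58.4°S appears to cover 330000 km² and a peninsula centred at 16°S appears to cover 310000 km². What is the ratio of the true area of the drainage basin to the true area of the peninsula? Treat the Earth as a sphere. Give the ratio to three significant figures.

Plate carrée has h = 1 and k = sec φ, giving areal scale sec φ; true area = (apparent area) · cos φ.
True area of drainage basin: 330000 × cos(58.4°) = 330000 × 0.5240 = 172900 km².
True area of peninsula: 310000 × cos(16°) = 310000 × 0.9613 = 298000 km².
Ratio = 172900 / 298000 ≈ 0.580.

0.580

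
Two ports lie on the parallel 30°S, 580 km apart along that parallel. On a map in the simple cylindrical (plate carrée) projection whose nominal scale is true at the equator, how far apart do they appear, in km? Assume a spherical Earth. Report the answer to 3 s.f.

Plate carrée maps x = Rλ, y = Rφ. The meridian scale is h = 1 and the parallel scale is k = 1/cos φ = sec φ.
Along the parallel, k = sec 30° = 1/0.8660 = 1.155.
Map distance = 580 × 1.155 ≈ 670 km.

670 km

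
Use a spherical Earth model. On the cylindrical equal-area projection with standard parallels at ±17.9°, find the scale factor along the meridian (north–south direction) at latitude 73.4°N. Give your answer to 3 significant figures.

0.300

Cylindrical equal-area (φ₀ = 17.9°): h = cos φ / cos 17.9° along meridians, k = cos 17.9° / cos φ along parallels; h·k = 1.
h = cos 73.4° / cos 17.9° = 0.2857/0.9516 = 0.3002.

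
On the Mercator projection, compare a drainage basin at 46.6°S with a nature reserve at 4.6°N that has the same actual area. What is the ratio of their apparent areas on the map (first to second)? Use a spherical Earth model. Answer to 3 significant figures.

On Mercator, area is exaggerated by sec²φ = 1/cos²φ.
At 46.6°: sec²(46.6°) = 1/0.6871² = 2.118.
At 4.6°: sec²(4.6°) = 1/0.9968² = 1.006.
Ratio = 2.118/1.006 = cos²(4.6°)/cos²(46.6°) ≈ 2.10.

2.10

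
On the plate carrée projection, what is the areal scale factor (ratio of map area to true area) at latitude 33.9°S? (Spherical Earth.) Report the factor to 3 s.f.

For the equirectangular projection with φ₀ = 0 (plate carrée), h = 1 along meridians and k = sec φ along parallels.
Areal scale = h·k = 1 × sec φ; at 33.9°, h = 1.000, k = 1.205, so h·k = 1.205.

1.20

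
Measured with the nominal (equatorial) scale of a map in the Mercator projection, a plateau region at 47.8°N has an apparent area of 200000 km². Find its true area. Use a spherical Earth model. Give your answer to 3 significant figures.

90200 km²

Mercator is conformal, so the point scale is isotropic: h = k = sec φ = 1/cos φ.
Areal scale = k² = sec²φ = 1/cos²(47.8°) = 1/0.6717² = 2.216.
True area = apparent / (areal scale) = 200000 / 2.216 ≈ 90200 km².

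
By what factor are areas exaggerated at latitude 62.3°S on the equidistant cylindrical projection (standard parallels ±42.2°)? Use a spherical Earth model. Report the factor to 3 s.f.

1.59

With standard parallel φ₀ = 42.2°, the equirectangular projection gives x = Rλ cos φ₀, y = Rφ, so h = 1 and k = cos 42.2° / cos φ.
Areal scale = h·k = 1 × cos φ₀ / cos φ; at 62.3°, h = 1.000, k = 1.594, so h·k = 1.594.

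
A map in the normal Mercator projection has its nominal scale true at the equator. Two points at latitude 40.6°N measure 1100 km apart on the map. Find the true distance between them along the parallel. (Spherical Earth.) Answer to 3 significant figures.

835 km

Mercator is conformal, so the point scale is isotropic: h = k = sec φ = 1/cos φ.
Along the parallel at 40.6°, map distances are exaggerated by k = sec 40.6° = 1.317.
True distance = 1100 / 1.317 = 1100 × cos 40.6° ≈ 835 km.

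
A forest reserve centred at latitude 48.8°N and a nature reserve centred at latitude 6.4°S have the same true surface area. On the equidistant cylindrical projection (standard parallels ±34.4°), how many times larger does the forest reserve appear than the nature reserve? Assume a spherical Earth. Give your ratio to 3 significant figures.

In the equirectangular projection with standard parallel φ₀ = 34.4° (x = Rλ cos φ₀, y = Rφ), meridians are true-scale (h = 1) and the parallel scale is k = cos φ₀ / cos φ.
Areal scale at 48.8°: h·k = 1.000 × 1.253 = 1.253.
Areal scale at 6.4°: h·k = 1.000 × 0.8303 = 0.8303.
Ratio = 1.253/0.8303 ≈ 1.51.

1.51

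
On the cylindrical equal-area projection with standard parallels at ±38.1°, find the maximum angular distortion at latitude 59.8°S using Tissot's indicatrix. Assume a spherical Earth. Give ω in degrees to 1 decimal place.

Cylindrical equal-area (φ₀ = 38.1°): h = cos φ / cos 38.1° along meridians, k = cos 38.1° / cos φ along parallels; h·k = 1.
At 59.8°: h = 0.6392, k = 1.564; principal scales a = 1.564, b = 0.6392.
sin(ω/2) = (a − b)/(a + b) = 0.9252/2.204 = 0.4199, so ω = 2 arcsin(0.4199) ≈ 49.7°.

49.7°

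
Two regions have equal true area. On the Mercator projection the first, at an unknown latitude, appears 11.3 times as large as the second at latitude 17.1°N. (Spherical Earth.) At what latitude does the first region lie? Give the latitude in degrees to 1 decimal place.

On Mercator, (apparent₁)/(apparent₂) = sec²φ₁ / sec²φ₂ when true areas are equal.
cos²φ₂ / cos²φ₁ = 11.3  ⇒  cos φ₁ = cos 17.1° / √11.3 = 0.9558/3.362 = 0.2843.
φ₁ = arccos(0.2843) ≈ 73.5°.

73.5°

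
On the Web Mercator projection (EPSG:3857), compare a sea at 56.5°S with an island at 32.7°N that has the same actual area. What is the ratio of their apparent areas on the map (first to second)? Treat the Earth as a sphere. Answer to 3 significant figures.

Mercator areal scale is sec²φ.
At 56.5°: sec²(56.5°) = 1/0.5519² = 3.283.
At 32.7°: sec²(32.7°) = 1/0.8415² = 1.412.
Ratio = 3.283/1.412 = cos²(32.7°)/cos²(56.5°) ≈ 2.32.

2.32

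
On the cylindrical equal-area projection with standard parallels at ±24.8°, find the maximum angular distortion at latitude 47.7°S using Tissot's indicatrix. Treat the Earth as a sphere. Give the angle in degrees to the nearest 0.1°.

33.8°

Cylindrical equal-area (φ₀ = 24.8°): h = cos φ / cos 24.8° along meridians, k = cos 24.8° / cos φ along parallels; h·k = 1.
At 47.7°: h = 0.7414, k = 1.349; principal scales a = 1.349, b = 0.7414.
sin(ω/2) = (a − b)/(a + b) = 0.6074/2.090 = 0.2906, so ω = 2 arcsin(0.2906) ≈ 33.8°.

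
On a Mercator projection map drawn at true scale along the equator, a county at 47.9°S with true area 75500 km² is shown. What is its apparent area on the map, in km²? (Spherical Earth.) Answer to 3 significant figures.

Mercator is conformal, so the point scale is isotropic: h = k = sec φ = 1/cos φ.
Areal scale = k² = sec²φ = 1/cos²(47.9°) = 1/0.6704² = 2.225.
Apparent area = 75500 × 2.225 ≈ 168000 km².

168000 km²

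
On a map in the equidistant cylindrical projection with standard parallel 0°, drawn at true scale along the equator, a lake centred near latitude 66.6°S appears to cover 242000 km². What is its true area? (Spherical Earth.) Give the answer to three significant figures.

In the plate carrée (x = Rλ, y = Rφ), meridians are true-scale (h = 1) and parallels are stretched by k = sec φ.
Areal scale = h·k = 1 × sec φ; at 66.6°, h = 1.000, k = 2.518, so h·k = 2.518.
True area = apparent / (areal scale) = 242000 / 2.518 ≈ 96100 km².

96100 km²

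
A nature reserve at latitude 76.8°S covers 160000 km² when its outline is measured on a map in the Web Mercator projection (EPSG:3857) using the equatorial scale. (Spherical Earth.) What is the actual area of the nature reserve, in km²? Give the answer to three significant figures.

The Mercator projection is conformal; its linear scale factor is the same in every direction and equals sec φ = 1/cos φ.
Areal scale = k² = sec²φ = 1/cos²(76.8°) = 1/0.2284² = 19.18.
True area = apparent / (areal scale) = 160000 / 19.18 ≈ 8340 km².

8340 km²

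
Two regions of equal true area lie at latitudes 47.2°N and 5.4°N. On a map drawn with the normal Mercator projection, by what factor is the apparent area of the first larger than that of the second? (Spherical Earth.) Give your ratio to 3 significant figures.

On Mercator, area is exaggerated by sec²φ = 1/cos²φ.
At 47.2°: sec²(47.2°) = 1/0.6794² = 2.166.
At 5.4°: sec²(5.4°) = 1/0.9956² = 1.009.
Ratio = 2.166/1.009 = cos²(5.4°)/cos²(47.2°) ≈ 2.15.

2.15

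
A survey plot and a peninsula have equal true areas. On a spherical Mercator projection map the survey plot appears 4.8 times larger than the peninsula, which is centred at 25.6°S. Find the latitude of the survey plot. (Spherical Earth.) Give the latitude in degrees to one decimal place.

Mercator areal scale is sec²φ, so apparent-area ratio = sec²φ₁ / sec²φ₂ = cos²φ₂ / cos²φ₁.
cos²φ₂ / cos²φ₁ = 4.8  ⇒  cos φ₁ = cos 25.6° / √4.8 = 0.9018/2.191 = 0.4116.
φ₁ = arccos(0.4116) ≈ 65.7°.

65.7°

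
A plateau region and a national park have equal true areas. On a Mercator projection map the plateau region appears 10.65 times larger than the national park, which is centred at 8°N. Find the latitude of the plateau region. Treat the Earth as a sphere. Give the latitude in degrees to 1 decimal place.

72.3°

For equal true areas on Mercator, apparent areas scale as sec²φ, so the ratio is cos²φ₂ / cos²φ₁.
cos²φ₂ / cos²φ₁ = 10.65  ⇒  cos φ₁ = cos 8° / √10.65 = 0.9903/3.263 = 0.3034.
φ₁ = arccos(0.3034) ≈ 72.3°.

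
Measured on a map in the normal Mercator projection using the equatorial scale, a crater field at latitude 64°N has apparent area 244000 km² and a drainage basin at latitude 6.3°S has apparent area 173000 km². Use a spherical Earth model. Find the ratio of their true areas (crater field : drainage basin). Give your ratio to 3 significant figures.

0.274

Since Mercator area scale is 1/cos²φ, the true area equals the apparent area multiplied by cos²φ.
True area of crater field: 244000 × cos²(64°) = 244000 × 0.1922 = 46890 km².
True area of drainage basin: 173000 × cos²(6.3°) = 173000 × 0.9880 = 170900 km².
Ratio = 46890 / 170900 ≈ 0.274.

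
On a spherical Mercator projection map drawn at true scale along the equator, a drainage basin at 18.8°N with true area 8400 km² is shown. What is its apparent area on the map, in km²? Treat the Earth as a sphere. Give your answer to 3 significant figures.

Mercator is conformal, so the point scale is isotropic: h = k = sec φ = 1/cos φ.
Areal scale = k² = sec²φ = 1/cos²(18.8°) = 1/0.9466² = 1.116.
Apparent area = 8400 × 1.116 ≈ 9370 km².

9370 km²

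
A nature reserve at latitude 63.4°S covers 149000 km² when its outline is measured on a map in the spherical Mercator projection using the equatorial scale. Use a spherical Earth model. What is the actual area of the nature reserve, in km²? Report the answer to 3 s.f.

The Mercator projection is conformal; its linear scale factor is the same in every direction and equals sec φ = 1/cos φ.
Areal scale = k² = sec²φ = 1/cos²(63.4°) = 1/0.4478² = 4.988.
True area = apparent / (areal scale) = 149000 / 4.988 ≈ 29900 km².

29900 km²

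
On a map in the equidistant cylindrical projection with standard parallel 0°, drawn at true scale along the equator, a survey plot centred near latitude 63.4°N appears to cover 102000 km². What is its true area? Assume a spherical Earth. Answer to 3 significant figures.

In the plate carrée (x = Rλ, y = Rφ), meridians are true-scale (h = 1) and parallels are stretched by k = sec φ.
Areal scale = h·k = 1 × sec φ; at 63.4°, h = 1.000, k = 2.233, so h·k = 2.233.
True area = apparent / (areal scale) = 102000 / 2.233 ≈ 45700 km².

45700 km²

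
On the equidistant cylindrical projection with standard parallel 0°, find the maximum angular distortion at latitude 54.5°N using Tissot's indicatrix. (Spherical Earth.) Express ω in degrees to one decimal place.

For the equirectangular projection with φ₀ = 0 (plate carrée), h = 1 along meridians and k = sec φ along parallels.
At 54.5°: h = 1.000, k = 1.722; principal scales a = 1.722, b = 1.000.
sin(ω/2) = (a − b)/(a + b) = 0.7221/2.722 = 0.2653, so ω = 2 arcsin(0.2653) ≈ 30.8°.

30.8°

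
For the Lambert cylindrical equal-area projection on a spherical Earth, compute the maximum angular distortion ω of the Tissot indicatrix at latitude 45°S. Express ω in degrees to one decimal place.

The Lambert cylindrical equal-area projection is the cylindrical equal-area projection with its standard parallel at the equator (φ₀ = 0). Cylindrical equal-area (φ₀ = 0°): h = cos φ / cos 0° along meridians, k = cos 0° / cos φ along parallels; h·k = 1.
At 45°: h = 0.7071, k = 1.414; principal scales a = 1.414, b = 0.7071.
sin(ω/2) = (a − b)/(a + b) = 0.7071/2.121 = 0.3333, so ω = 2 arcsin(0.3333) ≈ 38.9°.

38.9°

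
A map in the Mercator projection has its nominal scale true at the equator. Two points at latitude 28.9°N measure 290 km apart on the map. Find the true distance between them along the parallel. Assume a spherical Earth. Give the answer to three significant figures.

Mercator is conformal, so the point scale is isotropic: h = k = sec φ = 1/cos φ.
Along the parallel at 28.9°, map distances are exaggerated by k = sec 28.9° = 1.142.
True distance = 290 / 1.142 = 290 × cos 28.9° ≈ 254 km.

254 km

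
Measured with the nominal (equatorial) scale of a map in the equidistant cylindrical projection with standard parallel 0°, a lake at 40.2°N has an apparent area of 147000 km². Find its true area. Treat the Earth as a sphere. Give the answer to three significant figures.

112000 km²

In the plate carrée (x = Rλ, y = Rφ), meridians are true-scale (h = 1) and parallels are stretched by k = sec φ.
Areal scale = h·k = 1 × sec φ; at 40.2°, h = 1.000, k = 1.309, so h·k = 1.309.
True area = apparent / (areal scale) = 147000 / 1.309 ≈ 112000 km².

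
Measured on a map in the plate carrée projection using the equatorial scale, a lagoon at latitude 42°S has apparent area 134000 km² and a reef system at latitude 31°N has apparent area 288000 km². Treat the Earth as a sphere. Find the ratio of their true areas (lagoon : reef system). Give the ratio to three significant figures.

On the plate carrée, areal scale = h·k = 1 × sec φ, so true area = apparent × cos φ.
True area of lagoon: 134000 × cos(42°) = 134000 × 0.7431 = 99580 km².
True area of reef system: 288000 × cos(31°) = 288000 × 0.8572 = 246900 km².
Ratio = 99580 / 246900 ≈ 0.403.

0.403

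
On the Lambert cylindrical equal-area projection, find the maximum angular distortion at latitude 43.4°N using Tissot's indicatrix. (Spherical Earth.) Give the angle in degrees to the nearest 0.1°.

36.0°

The Lambert cylindrical equal-area projection is the cylindrical equal-area projection with its standard parallel at the equator (φ₀ = 0). Cylindrical equal-area (φ₀ = 0°): h = cos φ / cos 0° along meridians, k = cos 0° / cos φ along parallels; h·k = 1.
At 43.4°: h = 0.7266, k = 1.376; principal scales a = 1.376, b = 0.7266.
sin(ω/2) = (a − b)/(a + b) = 0.6497/2.103 = 0.3090, so ω = 2 arcsin(0.3090) ≈ 36.0°.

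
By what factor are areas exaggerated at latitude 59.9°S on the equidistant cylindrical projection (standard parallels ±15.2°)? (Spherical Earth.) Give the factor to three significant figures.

With standard parallel φ₀ = 15.2°, the equirectangular projection gives x = Rλ cos φ₀, y = Rφ, so h = 1 and k = cos 15.2° / cos φ.
Areal scale = h·k = 1 × cos φ₀ / cos φ; at 59.9°, h = 1.000, k = 1.924, so h·k = 1.924.

1.92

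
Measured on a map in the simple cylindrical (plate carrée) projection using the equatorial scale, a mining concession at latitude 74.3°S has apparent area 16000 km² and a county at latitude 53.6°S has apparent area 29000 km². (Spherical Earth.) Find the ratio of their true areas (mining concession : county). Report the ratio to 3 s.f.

On the plate carrée, areal scale = h·k = 1 × sec φ, so true area = apparent × cos φ.
True area of mining concession: 16000 × cos(74.3°) = 16000 × 0.2706 = 4330 km².
True area of county: 29000 × cos(53.6°) = 29000 × 0.5934 = 17210 km².
Ratio = 4330 / 17210 ≈ 0.252.

0.252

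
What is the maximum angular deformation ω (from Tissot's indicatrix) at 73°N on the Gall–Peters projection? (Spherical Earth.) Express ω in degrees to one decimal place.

The Gall–Peters projection is cylindrical equal-area with φ₀ = 45°. A cylindrical equal-area projection with standard parallel φ₀ has meridian scale h = cos φ / cos φ₀ and parallel scale k = cos φ₀ / cos φ (so areas are preserved, h·k = 1).
At 73°: h = 0.4135, k = 2.419; principal scales a = 2.419, b = 0.4135.
sin(ω/2) = (a − b)/(a + b) = 2.005/2.832 = 0.7080, so ω = 2 arcsin(0.7080) ≈ 90.1°.

90.1°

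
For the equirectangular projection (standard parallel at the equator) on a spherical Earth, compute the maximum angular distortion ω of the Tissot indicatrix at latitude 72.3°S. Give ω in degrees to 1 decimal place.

Plate carrée maps x = Rλ, y = Rφ. The meridian scale is h = 1 and the parallel scale is k = 1/cos φ = sec φ.
At 72.3°: h = 1.000, k = 3.289; principal scales a = 3.289, b = 1.000.
sin(ω/2) = (a − b)/(a + b) = 2.289/4.289 = 0.5337, so ω = 2 arcsin(0.5337) ≈ 64.5°.

64.5°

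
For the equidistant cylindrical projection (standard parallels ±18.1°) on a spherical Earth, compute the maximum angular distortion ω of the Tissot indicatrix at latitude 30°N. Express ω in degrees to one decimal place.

With standard parallel φ₀ = 18.1°, the equirectangular projection gives x = Rλ cos φ₀, y = Rφ, so h = 1 and k = cos 18.1° / cos φ.
At 30°: h = 1.000, k = 1.098; principal scales a = 1.098, b = 1.000.
sin(ω/2) = (a − b)/(a + b) = 0.09756/2.098 = 0.04651, so ω = 2 arcsin(0.04651) ≈ 5.3°.

5.3°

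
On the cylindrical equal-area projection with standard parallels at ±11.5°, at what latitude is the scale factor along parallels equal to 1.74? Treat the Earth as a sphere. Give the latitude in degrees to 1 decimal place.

For cylindrical equal-area with standard parallel φ₀, h = cos φ / cos φ₀ and k = cos φ₀ / cos φ, so h·k = 1.
k = cos φ₀ / cos φ = 1.74  ⇒  cos φ = cos 11.5° / 1.74 = 0.5632.
φ = arccos(0.5632) ≈ 55.7°.

55.7°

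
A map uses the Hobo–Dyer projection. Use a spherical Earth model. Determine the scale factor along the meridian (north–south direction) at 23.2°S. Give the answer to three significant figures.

1.16

The Hobo–Dyer projection is cylindrical equal-area with φ₀ = 37.5°. Cylindrical equal-area (φ₀ = 37.5°): h = cos φ / cos 37.5° along meridians, k = cos 37.5° / cos φ along parallels; h·k = 1.
h = cos 23.2° / cos 37.5° = 0.9191/0.7934 = 1.159.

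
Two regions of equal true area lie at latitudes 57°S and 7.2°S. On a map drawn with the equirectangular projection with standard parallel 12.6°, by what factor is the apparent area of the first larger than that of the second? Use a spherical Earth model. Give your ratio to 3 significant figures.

1.82

The equidistant cylindrical projection with φ₀ = 12.6° has h = 1 (meridians true) and k = cos φ₀ / cos φ along parallels.
Areal scale at 57°: h·k = 1.000 × 1.792 = 1.792.
Areal scale at 7.2°: h·k = 1.000 × 0.9837 = 0.9837.
Ratio = 1.792/0.9837 ≈ 1.82.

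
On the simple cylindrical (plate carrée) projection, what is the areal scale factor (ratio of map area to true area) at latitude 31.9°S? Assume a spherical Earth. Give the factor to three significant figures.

1.18

Plate carrée maps x = Rλ, y = Rφ. The meridian scale is h = 1 and the parallel scale is k = 1/cos φ = sec φ.
Areal scale = h·k = 1 × sec φ; at 31.9°, h = 1.000, k = 1.178, so h·k = 1.178.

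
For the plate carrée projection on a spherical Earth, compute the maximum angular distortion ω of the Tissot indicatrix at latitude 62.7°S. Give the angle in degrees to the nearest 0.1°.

In the plate carrée (x = Rλ, y = Rφ), meridians are true-scale (h = 1) and parallels are stretched by k = sec φ.
At 62.7°: h = 1.000, k = 2.180; principal scales a = 2.180, b = 1.000.
sin(ω/2) = (a − b)/(a + b) = 1.180/3.180 = 0.3711, so ω = 2 arcsin(0.3711) ≈ 43.6°.

43.6°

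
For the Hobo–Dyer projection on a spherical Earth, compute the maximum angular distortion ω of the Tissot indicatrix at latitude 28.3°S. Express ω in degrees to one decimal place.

11.9°

Hobo–Dyer is a cylindrical equal-area projection with standard parallels at ±37.5°. A cylindrical equal-area projection with standard parallel φ₀ has meridian scale h = cos φ / cos φ₀ and parallel scale k = cos φ₀ / cos φ (so areas are preserved, h·k = 1).
At 28.3°: h = 1.110, k = 0.9010; principal scales a = 1.110, b = 0.9010.
sin(ω/2) = (a − b)/(a + b) = 0.2088/2.011 = 0.1038, so ω = 2 arcsin(0.1038) ≈ 11.9°.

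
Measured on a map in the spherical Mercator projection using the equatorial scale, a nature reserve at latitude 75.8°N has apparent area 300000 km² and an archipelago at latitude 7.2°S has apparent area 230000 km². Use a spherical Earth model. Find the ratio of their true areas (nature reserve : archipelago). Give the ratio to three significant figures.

Mercator's areal exaggeration is sec²φ; hence true area = (apparent area) · cos²φ.
True area of nature reserve: 300000 × cos²(75.8°) = 300000 × 0.06018 = 18050 km².
True area of archipelago: 230000 × cos²(7.2°) = 230000 × 0.9843 = 226400 km².
Ratio = 18050 / 226400 ≈ 0.0797.

0.0797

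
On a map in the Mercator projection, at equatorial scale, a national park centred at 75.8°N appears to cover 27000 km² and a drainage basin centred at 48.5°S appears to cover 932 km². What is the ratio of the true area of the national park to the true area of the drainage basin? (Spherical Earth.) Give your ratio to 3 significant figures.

3.97

Since Mercator area scale is 1/cos²φ, the true area equals the apparent area multiplied by cos²φ.
True area of national park: 27000 × cos²(75.8°) = 27000 × 0.06018 = 1625 km².
True area of drainage basin: 932 × cos²(48.5°) = 932 × 0.4391 = 409.2 km².
Ratio = 1625 / 409.2 ≈ 3.97.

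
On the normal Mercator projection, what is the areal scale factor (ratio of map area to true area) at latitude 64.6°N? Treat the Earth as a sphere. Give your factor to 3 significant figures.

5.44

Mercator is conformal, so the point scale is isotropic: h = k = sec φ = 1/cos φ.
Areal scale = k² = sec²φ = 1/cos²(64.6°) = 1/0.4289² = 5.435.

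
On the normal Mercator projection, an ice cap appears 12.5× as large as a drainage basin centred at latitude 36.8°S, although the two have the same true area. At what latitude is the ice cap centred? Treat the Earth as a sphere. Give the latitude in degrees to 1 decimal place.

For equal true areas on Mercator, apparent areas scale as sec²φ, so the ratio is cos²φ₂ / cos²φ₁.
cos²φ₂ / cos²φ₁ = 12.5  ⇒  cos φ₁ = cos 36.8° / √12.5 = 0.8007/3.536 = 0.2265.
φ₁ = arccos(0.2265) ≈ 76.9°.

76.9°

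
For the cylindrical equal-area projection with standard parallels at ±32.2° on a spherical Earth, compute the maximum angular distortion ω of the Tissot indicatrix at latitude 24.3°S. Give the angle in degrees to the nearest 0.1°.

8.5°

A cylindrical equal-area projection with standard parallel φ₀ has meridian scale h = cos φ / cos φ₀ and parallel scale k = cos φ₀ / cos φ (so areas are preserved, h·k = 1).
At 24.3°: h = 1.077, k = 0.9285; principal scales a = 1.077, b = 0.9285.
sin(ω/2) = (a − b)/(a + b) = 0.1486/2.006 = 0.07410, so ω = 2 arcsin(0.07410) ≈ 8.5°.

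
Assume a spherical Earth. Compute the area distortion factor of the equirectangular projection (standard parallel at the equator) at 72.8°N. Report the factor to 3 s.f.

3.38

For the equirectangular projection with φ₀ = 0 (plate carrée), h = 1 along meridians and k = sec φ along parallels.
Areal scale = h·k = 1 × sec φ; at 72.8°, h = 1.000, k = 3.382, so h·k = 3.382.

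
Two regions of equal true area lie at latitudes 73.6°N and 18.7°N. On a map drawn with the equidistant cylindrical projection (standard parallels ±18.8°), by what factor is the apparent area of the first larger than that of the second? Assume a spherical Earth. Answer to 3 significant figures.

In the equirectangular projection with standard parallel φ₀ = 18.8° (x = Rλ cos φ₀, y = Rφ), meridians are true-scale (h = 1) and the parallel scale is k = cos φ₀ / cos φ.
Areal scale at 73.6°: h·k = 1.000 × 3.353 = 3.353.
Areal scale at 18.7°: h·k = 1.000 × 0.9994 = 0.9994.
Ratio = 3.353/0.9994 ≈ 3.35.

3.35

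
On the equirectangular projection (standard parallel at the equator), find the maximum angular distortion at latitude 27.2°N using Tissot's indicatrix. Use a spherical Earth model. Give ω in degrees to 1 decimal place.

6.7°

Plate carrée maps x = Rλ, y = Rφ. The meridian scale is h = 1 and the parallel scale is k = 1/cos φ = sec φ.
At 27.2°: h = 1.000, k = 1.124; principal scales a = 1.124, b = 1.000.
sin(ω/2) = (a − b)/(a + b) = 0.1243/2.124 = 0.05853, so ω = 2 arcsin(0.05853) ≈ 6.7°.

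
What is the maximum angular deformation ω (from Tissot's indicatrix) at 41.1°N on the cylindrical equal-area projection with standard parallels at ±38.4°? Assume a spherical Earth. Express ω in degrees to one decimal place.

4.5°

Cylindrical equal-area (φ₀ = 38.4°): h = cos φ / cos 38.4° along meridians, k = cos 38.4° / cos φ along parallels; h·k = 1.
At 41.1°: h = 0.9616, k = 1.040; principal scales a = 1.040, b = 0.9616.
sin(ω/2) = (a − b)/(a + b) = 0.07843/2.002 = 0.03918, so ω = 2 arcsin(0.03918) ≈ 4.5°.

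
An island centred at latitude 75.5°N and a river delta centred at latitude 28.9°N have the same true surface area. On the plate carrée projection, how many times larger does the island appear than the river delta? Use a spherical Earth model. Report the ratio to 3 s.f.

3.50

Plate carrée maps x = Rλ, y = Rφ. The meridian scale is h = 1 and the parallel scale is k = 1/cos φ = sec φ.
Areal scale at 75.5°: h·k = 1.000 × 3.994 = 3.994.
Areal scale at 28.9°: h·k = 1.000 × 1.142 = 1.142.
Ratio = 3.994/1.142 ≈ 3.50.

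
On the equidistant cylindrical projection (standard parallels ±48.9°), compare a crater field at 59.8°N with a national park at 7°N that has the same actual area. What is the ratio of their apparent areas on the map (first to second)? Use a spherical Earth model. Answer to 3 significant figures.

1.97

With standard parallel φ₀ = 48.9°, the equirectangular projection gives x = Rλ cos φ₀, y = Rφ, so h = 1 and k = cos 48.9° / cos φ.
Areal scale at 59.8°: h·k = 1.000 × 1.307 = 1.307.
Areal scale at 7°: h·k = 1.000 × 0.6623 = 0.6623.
Ratio = 1.307/0.6623 ≈ 1.97.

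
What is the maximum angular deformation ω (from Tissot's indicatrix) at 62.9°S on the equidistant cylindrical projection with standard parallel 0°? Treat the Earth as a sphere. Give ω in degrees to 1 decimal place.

43.9°

In the plate carrée (x = Rλ, y = Rφ), meridians are true-scale (h = 1) and parallels are stretched by k = sec φ.
At 62.9°: h = 1.000, k = 2.195; principal scales a = 2.195, b = 1.000.
sin(ω/2) = (a − b)/(a + b) = 1.195/3.195 = 0.3741, so ω = 2 arcsin(0.3741) ≈ 43.9°.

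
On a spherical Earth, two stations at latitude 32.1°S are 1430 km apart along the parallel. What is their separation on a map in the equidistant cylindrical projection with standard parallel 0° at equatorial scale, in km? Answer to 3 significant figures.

1690 km

In the plate carrée (x = Rλ, y = Rφ), meridians are true-scale (h = 1) and parallels are stretched by k = sec φ.
Along the parallel, k = sec 32.1° = 1/0.8471 = 1.180.
Map distance = 1430 × 1.180 ≈ 1690 km.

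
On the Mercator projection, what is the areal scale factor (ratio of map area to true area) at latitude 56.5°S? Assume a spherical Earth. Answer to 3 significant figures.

Mercator is conformal, so the point scale is isotropic: h = k = sec φ = 1/cos φ.
Areal scale = k² = sec²φ = 1/cos²(56.5°) = 1/0.5519² = 3.283.

3.28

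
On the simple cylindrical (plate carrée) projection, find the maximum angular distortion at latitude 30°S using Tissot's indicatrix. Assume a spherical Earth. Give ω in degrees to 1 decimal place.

8.2°

For the equirectangular projection with φ₀ = 0 (plate carrée), h = 1 along meridians and k = sec φ along parallels.
At 30°: h = 1.000, k = 1.155; principal scales a = 1.155, b = 1.000.
sin(ω/2) = (a − b)/(a + b) = 0.1547/2.155 = 0.07180, so ω = 2 arcsin(0.07180) ≈ 8.2°.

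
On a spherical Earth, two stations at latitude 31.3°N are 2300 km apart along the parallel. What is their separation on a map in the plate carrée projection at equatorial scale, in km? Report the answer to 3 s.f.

2690 km

In the plate carrée (x = Rλ, y = Rφ), meridians are true-scale (h = 1) and parallels are stretched by k = sec φ.
Along the parallel, k = sec 31.3° = 1/0.8545 = 1.170.
Map distance = 2300 × 1.170 ≈ 2690 km.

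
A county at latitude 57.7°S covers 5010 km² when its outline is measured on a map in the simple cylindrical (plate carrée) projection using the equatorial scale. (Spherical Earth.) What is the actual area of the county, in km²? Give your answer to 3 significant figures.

2680 km²

Plate carrée maps x = Rλ, y = Rφ. The meridian scale is h = 1 and the parallel scale is k = 1/cos φ = sec φ.
Areal scale = h·k = 1 × sec φ; at 57.7°, h = 1.000, k = 1.871, so h·k = 1.871.
True area = apparent / (areal scale) = 5010 / 1.871 ≈ 2680 km².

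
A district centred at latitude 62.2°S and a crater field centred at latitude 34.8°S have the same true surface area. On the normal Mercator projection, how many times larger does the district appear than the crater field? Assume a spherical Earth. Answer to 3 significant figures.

3.10

Mercator is conformal with k = sec φ, so areal scale = k² = sec²φ.
At 62.2°: sec²(62.2°) = 1/0.4664² = 4.597.
At 34.8°: sec²(34.8°) = 1/0.8211² = 1.483.
Ratio = 4.597/1.483 = cos²(34.8°)/cos²(62.2°) ≈ 3.10.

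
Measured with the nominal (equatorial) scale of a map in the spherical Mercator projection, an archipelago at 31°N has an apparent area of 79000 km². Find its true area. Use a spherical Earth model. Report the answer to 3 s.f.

The Mercator projection is conformal; its linear scale factor is the same in every direction and equals sec φ = 1/cos φ.
Areal scale = k² = sec²φ = 1/cos²(31°) = 1/0.8572² = 1.361.
True area = apparent / (areal scale) = 79000 / 1.361 ≈ 58000 km².

58000 km²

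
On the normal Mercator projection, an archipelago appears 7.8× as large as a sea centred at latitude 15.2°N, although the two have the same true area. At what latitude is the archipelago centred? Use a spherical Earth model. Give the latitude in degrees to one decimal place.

69.8°

For equal true areas on Mercator, apparent areas scale as sec²φ, so the ratio is cos²φ₂ / cos²φ₁.
cos²φ₂ / cos²φ₁ = 7.8  ⇒  cos φ₁ = cos 15.2° / √7.8 = 0.9650/2.793 = 0.3455.
φ₁ = arccos(0.3455) ≈ 69.8°.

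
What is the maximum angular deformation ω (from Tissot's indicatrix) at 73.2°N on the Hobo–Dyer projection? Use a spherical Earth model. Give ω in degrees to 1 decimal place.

99.9°

The Hobo–Dyer projection is cylindrical equal-area with φ₀ = 37.5°. For cylindrical equal-area with standard parallel φ₀, h = cos φ / cos φ₀ and k = cos φ₀ / cos φ, so h·k = 1.
At 73.2°: h = 0.3643, k = 2.745; principal scales a = 2.745, b = 0.3643.
sin(ω/2) = (a − b)/(a + b) = 2.381/3.109 = 0.7657, so ω = 2 arcsin(0.7657) ≈ 99.9°.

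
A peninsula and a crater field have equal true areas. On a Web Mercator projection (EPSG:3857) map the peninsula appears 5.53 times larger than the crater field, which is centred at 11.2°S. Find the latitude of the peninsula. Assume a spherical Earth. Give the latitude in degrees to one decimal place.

Mercator areal scale is sec²φ, so apparent-area ratio = sec²φ₁ / sec²φ₂ = cos²φ₂ / cos²φ₁.
cos²φ₂ / cos²φ₁ = 5.53  ⇒  cos φ₁ = cos 11.2° / √5.53 = 0.9810/2.352 = 0.4171.
φ₁ = arccos(0.4171) ≈ 65.3°.

65.3°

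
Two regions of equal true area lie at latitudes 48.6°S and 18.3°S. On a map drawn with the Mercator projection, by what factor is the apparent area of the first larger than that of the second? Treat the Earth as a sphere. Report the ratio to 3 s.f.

2.06

Mercator areal scale is sec²φ.
At 48.6°: sec²(48.6°) = 1/0.6613² = 2.287.
At 18.3°: sec²(18.3°) = 1/0.9494² = 1.109.
Ratio = 2.287/1.109 = cos²(18.3°)/cos²(48.6°) ≈ 2.06.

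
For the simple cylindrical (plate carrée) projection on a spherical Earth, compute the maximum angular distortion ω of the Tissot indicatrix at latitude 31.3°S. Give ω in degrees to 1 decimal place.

Plate carrée maps x = Rλ, y = Rφ. The meridian scale is h = 1 and the parallel scale is k = 1/cos φ = sec φ.
At 31.3°: h = 1.000, k = 1.170; principal scales a = 1.170, b = 1.000.
sin(ω/2) = (a − b)/(a + b) = 0.1703/2.170 = 0.07848, so ω = 2 arcsin(0.07848) ≈ 9.0°.

9.0°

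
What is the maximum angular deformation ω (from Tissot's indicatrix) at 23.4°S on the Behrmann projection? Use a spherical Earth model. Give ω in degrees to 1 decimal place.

The Behrmann projection is cylindrical equal-area with φ₀ = 30°. Cylindrical equal-area (φ₀ = 30°): h = cos φ / cos 30° along meridians, k = cos 30° / cos φ along parallels; h·k = 1.
At 23.4°: h = 1.060, k = 0.9436; principal scales a = 1.060, b = 0.9436.
sin(ω/2) = (a − b)/(a + b) = 0.1161/2.003 = 0.05795, so ω = 2 arcsin(0.05795) ≈ 6.6°.

6.6°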